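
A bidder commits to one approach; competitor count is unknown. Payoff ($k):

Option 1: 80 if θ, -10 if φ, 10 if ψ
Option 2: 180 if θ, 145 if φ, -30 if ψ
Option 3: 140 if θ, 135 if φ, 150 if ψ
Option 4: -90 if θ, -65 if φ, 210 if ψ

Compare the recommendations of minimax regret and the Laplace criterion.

Column bests: θ=180, φ=145, ψ=210.
Option 1 regrets: 100, 155, 200 → max 200
Option 2 regrets: 0, 0, 240 → max 240
Option 3 regrets: 40, 10, 60 → max 60
Option 4 regrets: 270, 210, 0 → max 270
Smallest max regret = 60 → Option 3.
Row averages: Option 1=80/3, Option 2=295/3, Option 3=425/3, Option 4=55/3
Highest average = 425/3 → Option 3.

minimax regret → Option 3; laplace → Option 3 (agree)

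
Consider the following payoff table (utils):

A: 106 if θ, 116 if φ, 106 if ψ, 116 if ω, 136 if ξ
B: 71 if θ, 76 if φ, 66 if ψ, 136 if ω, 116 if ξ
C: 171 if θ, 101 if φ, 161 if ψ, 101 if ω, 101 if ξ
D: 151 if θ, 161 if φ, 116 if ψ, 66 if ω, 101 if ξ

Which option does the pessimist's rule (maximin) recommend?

Row minima: A=106, B=66, C=101, D=66
Best worst-case = 106 → A.

A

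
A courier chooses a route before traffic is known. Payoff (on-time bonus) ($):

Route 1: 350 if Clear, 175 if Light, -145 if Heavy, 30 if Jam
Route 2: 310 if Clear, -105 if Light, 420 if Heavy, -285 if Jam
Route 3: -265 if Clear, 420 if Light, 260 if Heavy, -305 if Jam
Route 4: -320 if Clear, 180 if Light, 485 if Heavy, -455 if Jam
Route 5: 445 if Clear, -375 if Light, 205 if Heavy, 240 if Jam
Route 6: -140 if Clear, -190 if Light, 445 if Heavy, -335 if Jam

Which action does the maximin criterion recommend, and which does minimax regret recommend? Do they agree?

Row minima: Route 1=-145, Route 2=-285, Route 3=-305, Route 4=-455, Route 5=-375, Route 6=-335
Best worst-case = -145 → Route 1.
Column bests: Clear=445, Light=420, Heavy=485, Jam=240.
Route 1 regrets: 95, 245, 630, 210 → max 630
Route 2 regrets: 135, 525, 65, 525 → max 525
Route 3 regrets: 710, 0, 225, 545 → max 710
Route 4 regrets: 765, 240, 0, 695 → max 765
Route 5 regrets: 0, 795, 280, 0 → max 795
Route 6 regrets: 585, 610, 40, 575 → max 610
Smallest max regret = 525 → Route 2.

maximin → Route 1; minimax regret → Route 2 (disagree)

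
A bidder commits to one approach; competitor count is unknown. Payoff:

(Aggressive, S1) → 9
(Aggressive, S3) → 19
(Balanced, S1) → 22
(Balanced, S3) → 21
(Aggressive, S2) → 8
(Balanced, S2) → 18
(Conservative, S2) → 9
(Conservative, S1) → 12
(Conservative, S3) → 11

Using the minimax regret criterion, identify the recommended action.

Balanced

Column bests: S1=22, S2=18, S3=21.
Conservative regrets: 10, 9, 10 → max 10
Balanced regrets: 0, 0, 0 → max 0
Aggressive regrets: 13, 10, 2 → max 13
Smallest max regret = 0 → Balanced.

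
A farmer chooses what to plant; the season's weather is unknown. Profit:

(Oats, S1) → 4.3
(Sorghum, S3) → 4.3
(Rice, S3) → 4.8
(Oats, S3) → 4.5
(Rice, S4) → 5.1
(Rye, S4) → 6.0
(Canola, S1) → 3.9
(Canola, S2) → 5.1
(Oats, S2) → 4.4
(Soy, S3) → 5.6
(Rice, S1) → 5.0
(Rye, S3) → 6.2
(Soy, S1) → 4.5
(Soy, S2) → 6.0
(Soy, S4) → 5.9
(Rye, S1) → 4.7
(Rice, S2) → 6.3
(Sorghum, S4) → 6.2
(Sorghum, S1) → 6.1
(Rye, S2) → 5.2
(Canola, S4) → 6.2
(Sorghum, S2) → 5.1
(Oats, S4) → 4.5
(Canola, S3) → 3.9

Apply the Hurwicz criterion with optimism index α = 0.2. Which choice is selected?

Rice

Soy: 0.2·6.0 + 0.8·4.5 = 4.8
Rye: 0.2·6.2 + 0.8·4.7 = 5
Canola: 0.2·6.2 + 0.8·3.9 = 4.36
Rice: 0.2·6.3 + 0.8·4.8 = 5.1
Sorghum: 0.2·6.2 + 0.8·4.3 = 4.68
Oats: 0.2·4.5 + 0.8·4.3 = 4.34
Highest Hurwicz score = 5.1 → Rice.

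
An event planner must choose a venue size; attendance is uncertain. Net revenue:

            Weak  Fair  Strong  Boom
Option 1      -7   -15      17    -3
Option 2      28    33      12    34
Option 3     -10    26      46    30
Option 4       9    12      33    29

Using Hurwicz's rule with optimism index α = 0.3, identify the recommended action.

Option 1: 0.3·17 + 0.7·(-15) = -5.4
Option 2: 0.3·34 + 0.7·12 = 18.6
Option 3: 0.3·46 + 0.7·(-10) = 6.8
Option 4: 0.3·33 + 0.7·9 = 16.2
Highest Hurwicz score = 18.6 → Option 2.

Option 2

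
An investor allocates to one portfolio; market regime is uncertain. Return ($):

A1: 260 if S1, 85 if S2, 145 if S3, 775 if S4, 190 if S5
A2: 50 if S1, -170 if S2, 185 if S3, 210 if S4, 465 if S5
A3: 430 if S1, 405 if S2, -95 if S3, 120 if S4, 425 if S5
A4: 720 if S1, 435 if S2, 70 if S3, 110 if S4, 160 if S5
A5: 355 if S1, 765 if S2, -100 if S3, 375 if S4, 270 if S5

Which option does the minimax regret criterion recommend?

Column bests: S1=720, S2=765, S3=185, S4=775, S5=465.
A1 regrets: 460, 680, 40, 0, 275 → max 680
A2 regrets: 670, 935, 0, 565, 0 → max 935
A3 regrets: 290, 360, 280, 655, 40 → max 655
A4 regrets: 0, 330, 115, 665, 305 → max 665
A5 regrets: 365, 0, 285, 400, 195 → max 400
Smallest max regret = 400 → A5.

A5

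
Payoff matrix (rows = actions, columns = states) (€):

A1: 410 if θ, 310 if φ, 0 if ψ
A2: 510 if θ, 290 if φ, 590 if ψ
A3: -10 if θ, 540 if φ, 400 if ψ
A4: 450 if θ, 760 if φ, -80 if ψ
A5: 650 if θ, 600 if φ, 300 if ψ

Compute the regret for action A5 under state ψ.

Best payoff under ψ is 590.
Regret = 590 − 300 = 290.

290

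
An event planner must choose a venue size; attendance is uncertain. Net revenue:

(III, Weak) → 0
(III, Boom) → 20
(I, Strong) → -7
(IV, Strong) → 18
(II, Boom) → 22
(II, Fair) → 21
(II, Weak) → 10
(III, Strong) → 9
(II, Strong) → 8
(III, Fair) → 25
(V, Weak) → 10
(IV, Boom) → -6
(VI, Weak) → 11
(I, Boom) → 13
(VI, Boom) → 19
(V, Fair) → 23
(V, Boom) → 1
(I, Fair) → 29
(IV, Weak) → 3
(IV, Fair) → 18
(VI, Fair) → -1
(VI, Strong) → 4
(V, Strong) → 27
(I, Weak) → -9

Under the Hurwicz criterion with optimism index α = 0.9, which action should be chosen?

I

I: 0.9·29 + 0.1·(-9) = 25.2
II: 0.9·22 + 0.1·8 = 20.6
III: 0.9·25 + 0.1·0 = 22.5
IV: 0.9·18 + 0.1·(-6) = 15.6
V: 0.9·27 + 0.1·1 = 24.4
VI: 0.9·19 + 0.1·(-1) = 17
Highest Hurwicz score = 25.2 → I.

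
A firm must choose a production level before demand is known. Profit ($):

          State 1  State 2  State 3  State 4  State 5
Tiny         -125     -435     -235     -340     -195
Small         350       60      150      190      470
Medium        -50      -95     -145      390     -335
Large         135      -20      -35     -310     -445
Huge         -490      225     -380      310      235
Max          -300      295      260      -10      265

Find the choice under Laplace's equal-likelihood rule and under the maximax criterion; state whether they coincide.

laplace → Small; maximax → Small (agree)

Row averages: Tiny=-266, Small=244, Medium=-47, Large=-135, Huge=-20, Max=102
Highest average = 244 → Small.
Row maxima: Tiny=-125, Small=470, Medium=390, Large=135, Huge=310, Max=295
Best best-case = 470 → Small.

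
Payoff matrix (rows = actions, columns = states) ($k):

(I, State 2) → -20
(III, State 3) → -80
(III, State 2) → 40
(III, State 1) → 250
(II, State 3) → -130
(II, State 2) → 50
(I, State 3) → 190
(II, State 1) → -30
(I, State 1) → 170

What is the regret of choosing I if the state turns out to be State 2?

70

Best payoff under State 2 is 50.
Regret = 50 − (-20) = 70.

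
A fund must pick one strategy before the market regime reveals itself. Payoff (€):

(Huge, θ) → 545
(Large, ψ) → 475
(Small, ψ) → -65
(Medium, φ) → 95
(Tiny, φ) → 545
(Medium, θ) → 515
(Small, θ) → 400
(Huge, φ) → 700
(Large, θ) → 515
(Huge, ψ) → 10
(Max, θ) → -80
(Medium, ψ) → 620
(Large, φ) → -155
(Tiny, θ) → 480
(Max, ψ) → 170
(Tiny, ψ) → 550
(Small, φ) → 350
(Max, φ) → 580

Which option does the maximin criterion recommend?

Tiny

Row minima: Tiny=480, Small=-65, Medium=95, Large=-155, Huge=10, Max=-80
Best worst-case = 480 → Tiny.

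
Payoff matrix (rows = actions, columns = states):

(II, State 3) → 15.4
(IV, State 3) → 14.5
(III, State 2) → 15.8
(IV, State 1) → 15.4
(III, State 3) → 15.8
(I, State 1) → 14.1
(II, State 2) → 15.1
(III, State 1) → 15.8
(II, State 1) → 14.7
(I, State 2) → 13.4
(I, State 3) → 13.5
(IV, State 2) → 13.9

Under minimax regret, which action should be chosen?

III

Column bests: State 1=15.8, State 2=15.8, State 3=15.8.
I regrets: 1.7, 2.4, 2.3 → max 2.4
II regrets: 1.1, 0.7, 0.4 → max 1.1
III regrets: 0.0, 0.0, 0.0 → max 0.0
IV regrets: 0.4, 1.9, 1.3 → max 1.9
Smallest max regret = 0.0 → III.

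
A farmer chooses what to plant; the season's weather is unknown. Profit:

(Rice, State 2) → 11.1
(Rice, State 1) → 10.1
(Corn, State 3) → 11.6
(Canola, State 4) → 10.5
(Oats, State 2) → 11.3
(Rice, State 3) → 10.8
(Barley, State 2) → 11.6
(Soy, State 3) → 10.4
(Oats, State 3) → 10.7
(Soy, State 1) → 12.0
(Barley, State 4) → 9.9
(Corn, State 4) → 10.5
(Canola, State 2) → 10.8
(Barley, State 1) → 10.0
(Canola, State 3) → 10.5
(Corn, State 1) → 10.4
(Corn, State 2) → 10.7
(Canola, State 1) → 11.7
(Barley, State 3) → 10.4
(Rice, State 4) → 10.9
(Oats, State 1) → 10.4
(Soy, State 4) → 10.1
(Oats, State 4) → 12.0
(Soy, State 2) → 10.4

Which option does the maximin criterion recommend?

Row minima: Soy=10.1, Canola=10.5, Oats=10.4, Rice=10.1, Corn=10.4, Barley=9.9
Best worst-case = 10.5 → Canola.

Canola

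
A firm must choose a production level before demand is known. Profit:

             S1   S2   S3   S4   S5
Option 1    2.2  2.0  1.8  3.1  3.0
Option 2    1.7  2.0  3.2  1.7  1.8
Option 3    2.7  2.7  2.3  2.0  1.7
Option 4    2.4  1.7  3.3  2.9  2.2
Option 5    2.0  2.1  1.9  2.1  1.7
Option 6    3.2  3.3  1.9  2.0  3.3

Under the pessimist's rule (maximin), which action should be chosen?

Row minima: Option 1=1.8, Option 2=1.7, Option 3=1.7, Option 4=1.7, Option 5=1.7, Option 6=1.9
Best worst-case = 1.9 → Option 6.

Option 6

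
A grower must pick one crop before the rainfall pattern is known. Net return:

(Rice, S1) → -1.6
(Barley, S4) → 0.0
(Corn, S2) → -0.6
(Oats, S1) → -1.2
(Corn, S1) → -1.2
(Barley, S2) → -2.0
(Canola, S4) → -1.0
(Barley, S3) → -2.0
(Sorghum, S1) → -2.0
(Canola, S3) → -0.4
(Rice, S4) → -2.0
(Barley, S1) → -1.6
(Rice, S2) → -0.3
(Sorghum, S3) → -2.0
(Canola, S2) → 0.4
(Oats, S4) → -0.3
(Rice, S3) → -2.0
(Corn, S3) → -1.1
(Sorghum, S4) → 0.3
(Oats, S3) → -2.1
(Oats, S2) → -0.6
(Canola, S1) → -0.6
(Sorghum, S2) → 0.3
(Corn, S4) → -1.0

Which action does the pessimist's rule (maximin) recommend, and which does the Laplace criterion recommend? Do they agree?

Row minima: Corn=-1.2, Oats=-2.1, Sorghum=-2.0, Barley=-2.0, Rice=-2.0, Canola=-1.0
Best worst-case = -1.0 → Canola.
Row averages: Corn=-0.975, Oats=-1.05, Sorghum=-0.85, Barley=-1.4, Rice=-1.475, Canola=-0.4
Highest average = -0.4 → Canola.

maximin → Canola; laplace → Canola (agree)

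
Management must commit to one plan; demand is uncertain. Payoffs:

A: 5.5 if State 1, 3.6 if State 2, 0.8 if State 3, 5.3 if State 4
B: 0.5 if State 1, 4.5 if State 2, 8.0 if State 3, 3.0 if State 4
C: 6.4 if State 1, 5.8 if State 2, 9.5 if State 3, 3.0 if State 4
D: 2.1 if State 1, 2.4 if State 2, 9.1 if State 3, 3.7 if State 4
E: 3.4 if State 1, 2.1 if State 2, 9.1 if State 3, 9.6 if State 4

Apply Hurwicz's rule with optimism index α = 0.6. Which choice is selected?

A: 0.6·5.5 + 0.4·0.8 = 3.62
B: 0.6·8.0 + 0.4·0.5 = 5
C: 0.6·9.5 + 0.4·3.0 = 6.9
D: 0.6·9.1 + 0.4·2.1 = 6.3
E: 0.6·9.6 + 0.4·2.1 = 6.6
Highest Hurwicz score = 6.9 → C.

C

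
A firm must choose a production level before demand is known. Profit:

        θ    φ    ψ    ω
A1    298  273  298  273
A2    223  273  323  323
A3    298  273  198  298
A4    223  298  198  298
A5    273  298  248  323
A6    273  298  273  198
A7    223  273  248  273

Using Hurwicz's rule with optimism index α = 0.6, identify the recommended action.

A5

A1: 0.6·298 + 0.4·273 = 288
A2: 0.6·323 + 0.4·223 = 283
A3: 0.6·298 + 0.4·198 = 258
A4: 0.6·298 + 0.4·198 = 258
A5: 0.6·323 + 0.4·248 = 293
A6: 0.6·298 + 0.4·198 = 258
A7: 0.6·273 + 0.4·223 = 253
Highest Hurwicz score = 293 → A5.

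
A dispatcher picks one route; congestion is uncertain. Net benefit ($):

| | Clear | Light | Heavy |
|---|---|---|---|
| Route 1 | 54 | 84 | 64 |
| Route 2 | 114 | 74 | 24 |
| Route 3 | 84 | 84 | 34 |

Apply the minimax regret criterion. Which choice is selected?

Route 3

Column bests: Clear=114, Light=84, Heavy=64.
Route 1 regrets: 60, 0, 0 → max 60
Route 2 regrets: 0, 10, 40 → max 40
Route 3 regrets: 30, 0, 30 → max 30
Smallest max regret = 30 → Route 3.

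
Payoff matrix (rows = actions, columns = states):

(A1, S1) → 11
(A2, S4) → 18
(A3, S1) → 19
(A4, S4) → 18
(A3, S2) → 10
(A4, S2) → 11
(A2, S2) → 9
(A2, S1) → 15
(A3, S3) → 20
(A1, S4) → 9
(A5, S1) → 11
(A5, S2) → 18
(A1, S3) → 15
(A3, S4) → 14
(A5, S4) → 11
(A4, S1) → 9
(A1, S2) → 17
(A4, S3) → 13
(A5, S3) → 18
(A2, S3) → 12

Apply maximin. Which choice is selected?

Row minima: A1=9, A2=9, A3=10, A4=9, A5=11
Best worst-case = 11 → A5.

A5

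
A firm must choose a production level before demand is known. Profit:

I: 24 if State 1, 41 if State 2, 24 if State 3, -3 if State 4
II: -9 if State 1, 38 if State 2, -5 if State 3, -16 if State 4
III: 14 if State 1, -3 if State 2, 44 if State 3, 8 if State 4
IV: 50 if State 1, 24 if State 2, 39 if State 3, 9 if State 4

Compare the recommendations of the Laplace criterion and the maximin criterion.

laplace → IV; maximin → IV (agree)

Row averages: I=21.5, II=2, III=15.75, IV=30.5
Highest average = 30.5 → IV.
Row minima: I=-3, II=-16, III=-3, IV=9
Best worst-case = 9 → IV.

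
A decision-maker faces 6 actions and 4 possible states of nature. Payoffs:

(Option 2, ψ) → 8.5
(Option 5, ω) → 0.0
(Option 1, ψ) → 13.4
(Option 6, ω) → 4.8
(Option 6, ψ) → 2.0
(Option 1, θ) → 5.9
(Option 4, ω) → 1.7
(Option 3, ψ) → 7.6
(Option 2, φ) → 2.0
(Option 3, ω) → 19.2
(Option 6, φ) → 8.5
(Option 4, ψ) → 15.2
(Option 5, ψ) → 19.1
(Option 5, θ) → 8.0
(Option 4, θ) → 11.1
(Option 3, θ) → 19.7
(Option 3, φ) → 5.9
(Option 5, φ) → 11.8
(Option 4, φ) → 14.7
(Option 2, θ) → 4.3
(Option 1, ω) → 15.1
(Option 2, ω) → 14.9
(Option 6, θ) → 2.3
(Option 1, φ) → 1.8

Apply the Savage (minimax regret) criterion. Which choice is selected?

Option 3

Column bests: θ=19.7, φ=14.7, ψ=19.1, ω=19.2.
Option 1 regrets: 13.8, 12.9, 5.7, 4.1 → max 13.8
Option 2 regrets: 15.4, 12.7, 10.6, 4.3 → max 15.4
Option 3 regrets: 0.0, 8.8, 11.5, 0.0 → max 11.5
Option 4 regrets: 8.6, 0.0, 3.9, 17.5 → max 17.5
Option 5 regrets: 11.7, 2.9, 0.0, 19.2 → max 19.2
Option 6 regrets: 17.4, 6.2, 17.1, 14.4 → max 17.4
Smallest max regret = 11.5 → Option 3.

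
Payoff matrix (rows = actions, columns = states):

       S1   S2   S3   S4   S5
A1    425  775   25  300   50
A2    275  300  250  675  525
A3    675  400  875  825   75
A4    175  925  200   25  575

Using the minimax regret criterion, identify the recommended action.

Column bests: S1=675, S2=925, S3=875, S4=825, S5=575.
A1 regrets: 250, 150, 850, 525, 525 → max 850
A2 regrets: 400, 625, 625, 150, 50 → max 625
A3 regrets: 0, 525, 0, 0, 500 → max 525
A4 regrets: 500, 0, 675, 800, 0 → max 800
Smallest max regret = 525 → A3.

A3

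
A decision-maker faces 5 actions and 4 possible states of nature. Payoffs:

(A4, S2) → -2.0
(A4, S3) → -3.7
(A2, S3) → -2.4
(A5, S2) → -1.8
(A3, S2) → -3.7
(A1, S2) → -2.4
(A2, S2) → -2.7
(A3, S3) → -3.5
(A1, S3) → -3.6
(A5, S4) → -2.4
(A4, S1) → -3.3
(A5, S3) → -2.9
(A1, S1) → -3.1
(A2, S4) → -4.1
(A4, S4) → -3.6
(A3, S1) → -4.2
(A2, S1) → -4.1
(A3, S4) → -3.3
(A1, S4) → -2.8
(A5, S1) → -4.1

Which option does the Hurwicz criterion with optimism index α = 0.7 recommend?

A1: 0.7·(-2.4) + 0.3·(-3.6) = -2.76
A2: 0.7·(-2.4) + 0.3·(-4.1) = -2.91
A3: 0.7·(-3.3) + 0.3·(-4.2) = -3.57
A4: 0.7·(-2.0) + 0.3·(-3.7) = -2.51
A5: 0.7·(-1.8) + 0.3·(-4.1) = -2.49
Highest Hurwicz score = -2.49 → A5.

A5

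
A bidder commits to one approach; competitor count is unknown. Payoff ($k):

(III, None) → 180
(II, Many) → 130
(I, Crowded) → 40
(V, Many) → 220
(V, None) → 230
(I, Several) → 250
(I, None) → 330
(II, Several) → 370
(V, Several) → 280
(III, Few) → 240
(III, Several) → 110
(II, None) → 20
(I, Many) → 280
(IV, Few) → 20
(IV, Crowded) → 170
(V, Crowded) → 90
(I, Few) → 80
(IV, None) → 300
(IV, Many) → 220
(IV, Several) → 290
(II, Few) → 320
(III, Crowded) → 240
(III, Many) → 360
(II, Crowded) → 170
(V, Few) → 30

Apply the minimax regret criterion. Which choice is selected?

I

Column bests: None=330, Few=320, Several=370, Many=360, Crowded=240.
I regrets: 0, 240, 120, 80, 200 → max 240
II regrets: 310, 0, 0, 230, 70 → max 310
III regrets: 150, 80, 260, 0, 0 → max 260
IV regrets: 30, 300, 80, 140, 70 → max 300
V regrets: 100, 290, 90, 140, 150 → max 290
Smallest max regret = 240 → I.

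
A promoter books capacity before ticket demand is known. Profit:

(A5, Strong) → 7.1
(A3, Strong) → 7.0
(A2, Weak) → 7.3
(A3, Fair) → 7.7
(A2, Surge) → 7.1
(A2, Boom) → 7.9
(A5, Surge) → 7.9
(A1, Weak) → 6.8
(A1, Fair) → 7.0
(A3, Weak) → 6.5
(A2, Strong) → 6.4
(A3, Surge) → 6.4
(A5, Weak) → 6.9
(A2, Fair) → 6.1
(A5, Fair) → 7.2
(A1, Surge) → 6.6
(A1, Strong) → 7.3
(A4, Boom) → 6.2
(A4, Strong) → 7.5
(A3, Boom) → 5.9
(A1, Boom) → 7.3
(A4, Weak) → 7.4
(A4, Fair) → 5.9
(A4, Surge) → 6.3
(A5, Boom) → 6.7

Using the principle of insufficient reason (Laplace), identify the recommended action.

A5

Row averages: A1=7, A2=6.96, A3=6.7, A4=6.66, A5=7.16
Highest average = 7.16 → A5.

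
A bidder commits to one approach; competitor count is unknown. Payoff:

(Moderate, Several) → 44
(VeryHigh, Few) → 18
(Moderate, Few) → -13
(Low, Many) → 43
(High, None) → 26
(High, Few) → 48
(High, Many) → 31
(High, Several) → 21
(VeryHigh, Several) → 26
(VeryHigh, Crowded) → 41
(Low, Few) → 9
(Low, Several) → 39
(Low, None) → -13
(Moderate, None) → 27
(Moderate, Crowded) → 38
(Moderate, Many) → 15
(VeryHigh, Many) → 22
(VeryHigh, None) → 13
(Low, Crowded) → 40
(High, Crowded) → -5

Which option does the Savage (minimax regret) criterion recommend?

VeryHigh

Column bests: None=27, Few=48, Several=44, Many=43, Crowded=41.
Low regrets: 40, 39, 5, 0, 1 → max 40
Moderate regrets: 0, 61, 0, 28, 3 → max 61
High regrets: 1, 0, 23, 12, 46 → max 46
VeryHigh regrets: 14, 30, 18, 21, 0 → max 30
Smallest max regret = 30 → VeryHigh.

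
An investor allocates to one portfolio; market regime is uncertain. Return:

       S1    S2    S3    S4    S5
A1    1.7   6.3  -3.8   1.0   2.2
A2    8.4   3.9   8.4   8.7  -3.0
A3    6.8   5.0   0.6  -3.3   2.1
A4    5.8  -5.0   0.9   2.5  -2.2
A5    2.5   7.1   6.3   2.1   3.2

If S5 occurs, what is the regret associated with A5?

Best payoff under S5 is 3.2.
Regret = 3.2 − 3.2 = 0.0.

0.0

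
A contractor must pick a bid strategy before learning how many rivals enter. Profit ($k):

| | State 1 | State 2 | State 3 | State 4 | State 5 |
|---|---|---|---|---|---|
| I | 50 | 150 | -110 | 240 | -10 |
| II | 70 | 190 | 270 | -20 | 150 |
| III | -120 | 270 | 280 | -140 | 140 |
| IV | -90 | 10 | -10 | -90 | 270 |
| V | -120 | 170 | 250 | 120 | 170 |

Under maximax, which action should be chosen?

Row maxima: I=240, II=270, III=280, IV=270, V=250
Best best-case = 280 → III.

III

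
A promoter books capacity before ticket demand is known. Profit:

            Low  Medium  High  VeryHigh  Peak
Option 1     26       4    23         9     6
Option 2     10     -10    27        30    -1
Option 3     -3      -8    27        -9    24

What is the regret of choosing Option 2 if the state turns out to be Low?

16

Best payoff under Low is 26.
Regret = 26 − 10 = 16.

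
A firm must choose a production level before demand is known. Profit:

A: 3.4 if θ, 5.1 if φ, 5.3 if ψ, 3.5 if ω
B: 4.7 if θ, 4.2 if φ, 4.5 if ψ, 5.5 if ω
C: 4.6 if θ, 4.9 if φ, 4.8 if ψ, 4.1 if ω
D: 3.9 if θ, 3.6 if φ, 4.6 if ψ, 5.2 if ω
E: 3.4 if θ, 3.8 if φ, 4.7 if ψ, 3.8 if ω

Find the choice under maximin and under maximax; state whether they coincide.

Row minima: A=3.4, B=4.2, C=4.1, D=3.6, E=3.4
Best worst-case = 4.2 → B.
Row maxima: A=5.3, B=5.5, C=4.9, D=5.2, E=4.7
Best best-case = 5.5 → B.

maximin → B; maximax → B (agree)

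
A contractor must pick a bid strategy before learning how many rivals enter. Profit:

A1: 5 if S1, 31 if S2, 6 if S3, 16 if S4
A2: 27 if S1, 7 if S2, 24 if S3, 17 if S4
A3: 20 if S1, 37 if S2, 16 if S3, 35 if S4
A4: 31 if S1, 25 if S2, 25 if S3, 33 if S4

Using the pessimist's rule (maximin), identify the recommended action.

Row minima: A1=5, A2=7, A3=16, A4=25
Best worst-case = 25 → A4.

A4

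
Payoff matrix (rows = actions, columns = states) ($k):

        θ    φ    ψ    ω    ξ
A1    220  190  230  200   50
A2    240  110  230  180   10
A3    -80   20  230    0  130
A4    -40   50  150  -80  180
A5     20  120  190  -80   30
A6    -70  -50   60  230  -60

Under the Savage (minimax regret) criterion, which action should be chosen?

Column bests: θ=240, φ=190, ψ=230, ω=230, ξ=180.
A1 regrets: 20, 0, 0, 30, 130 → max 130
A2 regrets: 0, 80, 0, 50, 170 → max 170
A3 regrets: 320, 170, 0, 230, 50 → max 320
A4 regrets: 280, 140, 80, 310, 0 → max 310
A5 regrets: 220, 70, 40, 310, 150 → max 310
A6 regrets: 310, 240, 170, 0, 240 → max 310
Smallest max regret = 130 → A1.

A1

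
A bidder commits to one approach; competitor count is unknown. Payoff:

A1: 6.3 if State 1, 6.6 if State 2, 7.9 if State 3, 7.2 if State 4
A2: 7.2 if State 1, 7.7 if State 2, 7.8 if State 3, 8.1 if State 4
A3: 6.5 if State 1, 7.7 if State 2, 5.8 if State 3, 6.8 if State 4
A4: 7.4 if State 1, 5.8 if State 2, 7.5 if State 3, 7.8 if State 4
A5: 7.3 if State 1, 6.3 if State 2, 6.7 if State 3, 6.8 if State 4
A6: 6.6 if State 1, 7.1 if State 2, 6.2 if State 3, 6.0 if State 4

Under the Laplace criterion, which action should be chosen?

A2

Row averages: A1=7, A2=7.7, A3=6.7, A4=7.125, A5=6.775, A6=6.475
Highest average = 7.7 → A2.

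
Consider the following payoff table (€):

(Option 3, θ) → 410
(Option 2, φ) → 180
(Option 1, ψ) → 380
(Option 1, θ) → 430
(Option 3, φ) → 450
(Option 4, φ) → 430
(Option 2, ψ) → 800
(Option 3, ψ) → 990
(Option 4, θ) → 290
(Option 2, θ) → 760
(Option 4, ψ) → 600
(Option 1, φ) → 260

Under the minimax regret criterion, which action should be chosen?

Column bests: θ=760, φ=450, ψ=990.
Option 1 regrets: 330, 190, 610 → max 610
Option 2 regrets: 0, 270, 190 → max 270
Option 3 regrets: 350, 0, 0 → max 350
Option 4 regrets: 470, 20, 390 → max 470
Smallest max regret = 270 → Option 2.

Option 2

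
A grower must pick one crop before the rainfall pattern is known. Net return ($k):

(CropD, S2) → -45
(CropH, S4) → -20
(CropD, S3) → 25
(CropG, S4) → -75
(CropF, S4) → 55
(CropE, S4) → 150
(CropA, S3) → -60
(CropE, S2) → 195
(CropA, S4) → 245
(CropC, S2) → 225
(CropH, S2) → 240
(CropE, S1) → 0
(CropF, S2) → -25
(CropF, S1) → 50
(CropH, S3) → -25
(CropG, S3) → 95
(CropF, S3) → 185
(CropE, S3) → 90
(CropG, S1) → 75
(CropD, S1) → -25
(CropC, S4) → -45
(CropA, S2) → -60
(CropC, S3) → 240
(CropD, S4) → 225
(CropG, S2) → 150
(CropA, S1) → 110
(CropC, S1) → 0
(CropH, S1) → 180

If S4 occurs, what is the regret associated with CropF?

190

Best payoff under S4 is 245.
Regret = 245 − 55 = 190.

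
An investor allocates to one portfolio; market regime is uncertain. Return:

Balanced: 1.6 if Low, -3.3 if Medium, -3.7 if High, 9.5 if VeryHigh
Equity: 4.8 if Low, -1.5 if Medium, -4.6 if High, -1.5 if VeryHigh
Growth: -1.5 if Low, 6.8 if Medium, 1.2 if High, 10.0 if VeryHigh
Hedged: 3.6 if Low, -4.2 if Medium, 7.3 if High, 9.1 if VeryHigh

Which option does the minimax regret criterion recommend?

Growth

Column bests: Low=4.8, Medium=6.8, High=7.3, VeryHigh=10.0.
Balanced regrets: 3.2, 10.1, 11.0, 0.5 → max 11.0
Equity regrets: 0.0, 8.3, 11.9, 11.5 → max 11.9
Growth regrets: 6.3, 0.0, 6.1, 0.0 → max 6.3
Hedged regrets: 1.2, 11.0, 0.0, 0.9 → max 11.0
Smallest max regret = 6.3 → Growth.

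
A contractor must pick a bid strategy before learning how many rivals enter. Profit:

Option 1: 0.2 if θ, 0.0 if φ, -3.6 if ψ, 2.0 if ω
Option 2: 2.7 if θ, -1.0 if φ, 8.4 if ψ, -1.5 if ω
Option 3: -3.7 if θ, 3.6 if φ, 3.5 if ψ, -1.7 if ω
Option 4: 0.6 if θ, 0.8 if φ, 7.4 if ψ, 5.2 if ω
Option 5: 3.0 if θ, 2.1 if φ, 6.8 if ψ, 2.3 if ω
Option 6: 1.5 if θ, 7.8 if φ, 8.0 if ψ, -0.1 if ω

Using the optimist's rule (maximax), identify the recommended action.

Row maxima: Option 1=2.0, Option 2=8.4, Option 3=3.6, Option 4=7.4, Option 5=6.8, Option 6=8.0
Best best-case = 8.4 → Option 2.

Option 2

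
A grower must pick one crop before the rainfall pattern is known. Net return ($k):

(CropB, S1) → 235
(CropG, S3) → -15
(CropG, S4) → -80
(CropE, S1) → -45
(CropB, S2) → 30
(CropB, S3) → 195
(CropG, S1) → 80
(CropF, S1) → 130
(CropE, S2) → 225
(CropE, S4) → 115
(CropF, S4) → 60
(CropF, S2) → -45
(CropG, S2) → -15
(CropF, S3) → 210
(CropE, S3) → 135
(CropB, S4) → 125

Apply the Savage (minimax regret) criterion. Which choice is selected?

Column bests: S1=235, S2=225, S3=210, S4=125.
CropB regrets: 0, 195, 15, 0 → max 195
CropF regrets: 105, 270, 0, 65 → max 270
CropG regrets: 155, 240, 225, 205 → max 240
CropE regrets: 280, 0, 75, 10 → max 280
Smallest max regret = 195 → CropB.

CropB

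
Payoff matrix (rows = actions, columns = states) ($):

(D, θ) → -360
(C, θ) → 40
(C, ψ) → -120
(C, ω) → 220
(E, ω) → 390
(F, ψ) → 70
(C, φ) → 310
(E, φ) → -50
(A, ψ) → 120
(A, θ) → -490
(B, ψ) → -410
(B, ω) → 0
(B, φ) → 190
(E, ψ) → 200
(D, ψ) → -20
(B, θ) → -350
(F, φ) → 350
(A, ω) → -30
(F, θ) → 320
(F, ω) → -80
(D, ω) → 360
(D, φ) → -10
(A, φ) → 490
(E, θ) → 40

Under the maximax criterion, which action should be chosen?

Row maxima: A=490, B=190, C=310, D=360, E=390, F=350
Best best-case = 490 → A.

A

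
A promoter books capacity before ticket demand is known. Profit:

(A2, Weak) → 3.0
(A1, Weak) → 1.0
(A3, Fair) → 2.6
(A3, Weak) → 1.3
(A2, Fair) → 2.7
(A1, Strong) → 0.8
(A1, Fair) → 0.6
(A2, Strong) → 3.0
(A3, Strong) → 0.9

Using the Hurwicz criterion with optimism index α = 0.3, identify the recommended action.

A2

A1: 0.3·1.0 + 0.7·0.6 = 0.72
A2: 0.3·3.0 + 0.7·2.7 = 2.79
A3: 0.3·2.6 + 0.7·0.9 = 1.41
Highest Hurwicz score = 2.79 → A2.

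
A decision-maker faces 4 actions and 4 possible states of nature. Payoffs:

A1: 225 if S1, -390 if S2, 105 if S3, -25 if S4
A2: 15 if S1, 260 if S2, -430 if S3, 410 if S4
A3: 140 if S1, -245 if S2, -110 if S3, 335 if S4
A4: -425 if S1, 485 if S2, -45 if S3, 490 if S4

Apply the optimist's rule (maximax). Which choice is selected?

A4

Row maxima: A1=225, A2=410, A3=335, A4=490
Best best-case = 490 → A4.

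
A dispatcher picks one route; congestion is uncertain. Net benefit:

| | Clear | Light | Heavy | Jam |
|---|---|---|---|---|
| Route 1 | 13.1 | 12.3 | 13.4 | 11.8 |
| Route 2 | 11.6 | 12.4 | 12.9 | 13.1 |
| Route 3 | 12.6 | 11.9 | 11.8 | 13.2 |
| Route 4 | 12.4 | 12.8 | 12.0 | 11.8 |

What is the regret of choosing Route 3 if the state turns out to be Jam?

0.0

Best payoff under Jam is 13.2.
Regret = 13.2 − 13.2 = 0.0.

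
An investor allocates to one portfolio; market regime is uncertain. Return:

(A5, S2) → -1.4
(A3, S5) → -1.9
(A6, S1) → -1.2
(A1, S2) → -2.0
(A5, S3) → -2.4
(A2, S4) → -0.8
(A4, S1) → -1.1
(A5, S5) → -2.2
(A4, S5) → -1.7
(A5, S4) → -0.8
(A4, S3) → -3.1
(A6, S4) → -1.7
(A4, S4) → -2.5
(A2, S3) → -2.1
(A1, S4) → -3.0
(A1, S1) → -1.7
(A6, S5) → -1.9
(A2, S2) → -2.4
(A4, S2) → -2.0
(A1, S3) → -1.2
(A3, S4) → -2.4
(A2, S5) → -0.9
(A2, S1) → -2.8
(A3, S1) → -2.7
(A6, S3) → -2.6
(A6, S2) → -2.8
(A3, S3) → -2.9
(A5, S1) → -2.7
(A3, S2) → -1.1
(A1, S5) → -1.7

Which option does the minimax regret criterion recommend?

A5

Column bests: S1=-1.1, S2=-1.1, S3=-1.2, S4=-0.8, S5=-0.9.
A1 regrets: 0.6, 0.9, 0.0, 2.2, 0.8 → max 2.2
A2 regrets: 1.7, 1.3, 0.9, 0.0, 0.0 → max 1.7
A3 regrets: 1.6, 0.0, 1.7, 1.6, 1.0 → max 1.7
A4 regrets: 0.0, 0.9, 1.9, 1.7, 0.8 → max 1.9
A5 regrets: 1.6, 0.3, 1.2, 0.0, 1.3 → max 1.6
A6 regrets: 0.1, 1.7, 1.4, 0.9, 1.0 → max 1.7
Smallest max regret = 1.6 → A5.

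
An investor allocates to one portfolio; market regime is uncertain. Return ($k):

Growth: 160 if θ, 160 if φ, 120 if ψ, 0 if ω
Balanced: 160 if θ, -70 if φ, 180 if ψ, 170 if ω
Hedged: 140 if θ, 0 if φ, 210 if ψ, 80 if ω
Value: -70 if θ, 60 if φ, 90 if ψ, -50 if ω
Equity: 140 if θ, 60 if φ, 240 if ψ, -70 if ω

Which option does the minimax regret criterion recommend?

Column bests: θ=160, φ=160, ψ=240, ω=170.
Growth regrets: 0, 0, 120, 170 → max 170
Balanced regrets: 0, 230, 60, 0 → max 230
Hedged regrets: 20, 160, 30, 90 → max 160
Value regrets: 230, 100, 150, 220 → max 230
Equity regrets: 20, 100, 0, 240 → max 240
Smallest max regret = 160 → Hedged.

Hedged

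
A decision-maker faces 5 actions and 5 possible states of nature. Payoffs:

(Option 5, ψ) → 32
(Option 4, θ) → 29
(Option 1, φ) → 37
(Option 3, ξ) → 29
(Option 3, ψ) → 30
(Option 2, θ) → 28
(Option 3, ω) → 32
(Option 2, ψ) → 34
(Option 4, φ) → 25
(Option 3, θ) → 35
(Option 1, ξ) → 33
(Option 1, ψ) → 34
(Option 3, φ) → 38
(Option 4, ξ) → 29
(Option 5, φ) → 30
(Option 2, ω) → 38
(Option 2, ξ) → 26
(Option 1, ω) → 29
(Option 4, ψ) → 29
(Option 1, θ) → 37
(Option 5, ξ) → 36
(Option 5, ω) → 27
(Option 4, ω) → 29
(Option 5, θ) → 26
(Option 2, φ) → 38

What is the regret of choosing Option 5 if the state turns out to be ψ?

2

Best payoff under ψ is 34.
Regret = 34 − 32 = 2.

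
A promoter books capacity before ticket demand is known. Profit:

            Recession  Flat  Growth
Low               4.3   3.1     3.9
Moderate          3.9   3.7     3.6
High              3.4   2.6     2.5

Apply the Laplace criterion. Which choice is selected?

Row averages: Low=113/30, Moderate=56/15, High=17/6
Highest average = 113/30 → Low.

Low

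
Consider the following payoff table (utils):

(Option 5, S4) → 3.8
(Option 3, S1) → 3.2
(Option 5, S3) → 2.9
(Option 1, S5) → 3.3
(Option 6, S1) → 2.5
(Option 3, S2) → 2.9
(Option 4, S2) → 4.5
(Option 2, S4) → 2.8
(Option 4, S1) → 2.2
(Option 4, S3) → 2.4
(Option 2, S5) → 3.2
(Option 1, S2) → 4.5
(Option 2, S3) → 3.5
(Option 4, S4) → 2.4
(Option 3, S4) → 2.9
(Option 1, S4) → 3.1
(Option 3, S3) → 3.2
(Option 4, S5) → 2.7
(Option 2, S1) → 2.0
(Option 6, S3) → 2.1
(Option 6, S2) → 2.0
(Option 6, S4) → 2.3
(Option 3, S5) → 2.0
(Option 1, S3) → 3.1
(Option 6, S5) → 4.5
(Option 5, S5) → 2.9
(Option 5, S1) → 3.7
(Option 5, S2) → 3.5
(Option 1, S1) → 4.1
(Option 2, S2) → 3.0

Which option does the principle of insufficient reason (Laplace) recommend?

Option 1

Row averages: Option 1=3.62, Option 2=2.9, Option 3=2.84, Option 4=2.84, Option 5=3.36, Option 6=2.68
Highest average = 3.62 → Option 1.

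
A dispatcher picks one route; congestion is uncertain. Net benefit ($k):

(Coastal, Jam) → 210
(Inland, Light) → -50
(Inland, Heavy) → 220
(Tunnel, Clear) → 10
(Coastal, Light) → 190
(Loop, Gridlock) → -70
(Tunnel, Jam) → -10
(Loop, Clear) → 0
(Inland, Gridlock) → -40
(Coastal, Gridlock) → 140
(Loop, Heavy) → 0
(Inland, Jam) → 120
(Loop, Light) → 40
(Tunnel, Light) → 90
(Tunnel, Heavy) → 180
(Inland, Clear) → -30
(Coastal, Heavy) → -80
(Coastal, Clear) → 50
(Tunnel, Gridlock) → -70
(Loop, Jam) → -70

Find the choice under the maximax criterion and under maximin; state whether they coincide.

Row maxima: Tunnel=180, Coastal=210, Inland=220, Loop=40
Best best-case = 220 → Inland.
Row minima: Tunnel=-70, Coastal=-80, Inland=-50, Loop=-70
Best worst-case = -50 → Inland.

maximax → Inland; maximin → Inland (agree)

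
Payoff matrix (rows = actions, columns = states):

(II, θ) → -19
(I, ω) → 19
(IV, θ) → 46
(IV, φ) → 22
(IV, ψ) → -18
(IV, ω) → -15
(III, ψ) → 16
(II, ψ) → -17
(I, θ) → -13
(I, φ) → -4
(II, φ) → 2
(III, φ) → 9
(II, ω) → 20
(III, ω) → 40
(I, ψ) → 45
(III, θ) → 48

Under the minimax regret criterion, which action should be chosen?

III

Column bests: θ=48, φ=22, ψ=45, ω=40.
I regrets: 61, 26, 0, 21 → max 61
II regrets: 67, 20, 62, 20 → max 67
III regrets: 0, 13, 29, 0 → max 29
IV regrets: 2, 0, 63, 55 → max 63
Smallest max regret = 29 → III.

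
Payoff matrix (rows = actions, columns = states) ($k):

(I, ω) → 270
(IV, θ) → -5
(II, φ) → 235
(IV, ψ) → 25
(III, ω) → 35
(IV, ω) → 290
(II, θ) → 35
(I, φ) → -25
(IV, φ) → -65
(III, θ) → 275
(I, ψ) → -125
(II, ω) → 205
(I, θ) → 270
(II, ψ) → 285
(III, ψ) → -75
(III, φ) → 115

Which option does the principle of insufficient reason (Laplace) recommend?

II

Row averages: I=97.5, II=190, III=87.5, IV=61.25
Highest average = 190 → II.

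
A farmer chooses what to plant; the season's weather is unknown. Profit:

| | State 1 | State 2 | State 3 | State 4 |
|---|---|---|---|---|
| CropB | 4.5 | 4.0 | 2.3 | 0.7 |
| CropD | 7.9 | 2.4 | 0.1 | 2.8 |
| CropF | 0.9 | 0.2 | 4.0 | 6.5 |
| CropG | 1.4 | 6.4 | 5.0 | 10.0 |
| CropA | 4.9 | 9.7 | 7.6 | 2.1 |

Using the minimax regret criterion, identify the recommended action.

CropG

Column bests: State 1=7.9, State 2=9.7, State 3=7.6, State 4=10.0.
CropB regrets: 3.4, 5.7, 5.3, 9.3 → max 9.3
CropD regrets: 0.0, 7.3, 7.5, 7.2 → max 7.5
CropF regrets: 7.0, 9.5, 3.6, 3.5 → max 9.5
CropG regrets: 6.5, 3.3, 2.6, 0.0 → max 6.5
CropA regrets: 3.0, 0.0, 0.0, 7.9 → max 7.9
Smallest max regret = 6.5 → CropG.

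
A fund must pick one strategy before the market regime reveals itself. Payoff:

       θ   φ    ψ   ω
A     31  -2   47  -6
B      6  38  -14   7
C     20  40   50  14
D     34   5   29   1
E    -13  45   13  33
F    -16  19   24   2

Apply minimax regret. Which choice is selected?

Column bests: θ=34, φ=45, ψ=50, ω=33.
A regrets: 3, 47, 3, 39 → max 47
B regrets: 28, 7, 64, 26 → max 64
C regrets: 14, 5, 0, 19 → max 19
D regrets: 0, 40, 21, 32 → max 40
E regrets: 47, 0, 37, 0 → max 47
F regrets: 50, 26, 26, 31 → max 50
Smallest max regret = 19 → C.

C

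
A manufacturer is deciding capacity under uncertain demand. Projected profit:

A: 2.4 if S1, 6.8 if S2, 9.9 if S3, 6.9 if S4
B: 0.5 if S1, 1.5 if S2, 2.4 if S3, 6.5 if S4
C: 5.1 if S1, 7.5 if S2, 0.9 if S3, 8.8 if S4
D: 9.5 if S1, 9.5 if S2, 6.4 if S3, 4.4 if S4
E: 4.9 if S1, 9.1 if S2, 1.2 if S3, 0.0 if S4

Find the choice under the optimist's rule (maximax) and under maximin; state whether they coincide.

Row maxima: A=9.9, B=6.5, C=8.8, D=9.5, E=9.1
Best best-case = 9.9 → A.
Row minima: A=2.4, B=0.5, C=0.9, D=4.4, E=0.0
Best worst-case = 4.4 → D.

maximax → A; maximin → D (disagree)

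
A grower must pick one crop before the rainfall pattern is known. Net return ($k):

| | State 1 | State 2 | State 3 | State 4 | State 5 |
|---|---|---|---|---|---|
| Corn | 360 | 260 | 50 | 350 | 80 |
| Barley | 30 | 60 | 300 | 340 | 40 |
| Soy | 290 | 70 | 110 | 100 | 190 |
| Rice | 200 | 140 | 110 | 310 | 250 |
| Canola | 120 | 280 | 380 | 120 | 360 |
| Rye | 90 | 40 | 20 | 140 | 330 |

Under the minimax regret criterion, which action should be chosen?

Column bests: State 1=360, State 2=280, State 3=380, State 4=350, State 5=360.
Corn regrets: 0, 20, 330, 0, 280 → max 330
Barley regrets: 330, 220, 80, 10, 320 → max 330
Soy regrets: 70, 210, 270, 250, 170 → max 270
Rice regrets: 160, 140, 270, 40, 110 → max 270
Canola regrets: 240, 0, 0, 230, 0 → max 240
Rye regrets: 270, 240, 360, 210, 30 → max 360
Smallest max regret = 240 → Canola.

Canola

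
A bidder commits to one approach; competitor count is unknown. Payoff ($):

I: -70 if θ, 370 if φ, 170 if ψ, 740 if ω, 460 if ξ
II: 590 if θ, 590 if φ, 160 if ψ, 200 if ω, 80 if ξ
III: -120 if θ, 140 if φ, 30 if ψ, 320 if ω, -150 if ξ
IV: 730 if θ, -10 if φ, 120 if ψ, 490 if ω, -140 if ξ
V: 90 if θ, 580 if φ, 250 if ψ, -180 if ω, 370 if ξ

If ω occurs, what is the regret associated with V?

920

Best payoff under ω is 740.
Regret = 740 − (-180) = 920.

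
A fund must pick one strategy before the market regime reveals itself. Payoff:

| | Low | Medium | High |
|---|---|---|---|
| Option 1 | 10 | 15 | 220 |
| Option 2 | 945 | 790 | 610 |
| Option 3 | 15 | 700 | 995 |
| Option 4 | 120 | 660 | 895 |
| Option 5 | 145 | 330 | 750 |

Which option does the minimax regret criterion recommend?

Option 2

Column bests: Low=945, Medium=790, High=995.
Option 1 regrets: 935, 775, 775 → max 935
Option 2 regrets: 0, 0, 385 → max 385
Option 3 regrets: 930, 90, 0 → max 930
Option 4 regrets: 825, 130, 100 → max 825
Option 5 regrets: 800, 460, 245 → max 800
Smallest max regret = 385 → Option 2.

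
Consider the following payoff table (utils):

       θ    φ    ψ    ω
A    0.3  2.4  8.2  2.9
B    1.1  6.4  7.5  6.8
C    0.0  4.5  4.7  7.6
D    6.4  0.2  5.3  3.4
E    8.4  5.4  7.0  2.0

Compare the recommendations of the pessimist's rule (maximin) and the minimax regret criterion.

maximin → E; minimax regret → E (agree)

Row minima: A=0.3, B=1.1, C=0.0, D=0.2, E=2.0
Best worst-case = 2.0 → E.
Column bests: θ=8.4, φ=6.4, ψ=8.2, ω=7.6.
A regrets: 8.1, 4.0, 0.0, 4.7 → max 8.1
B regrets: 7.3, 0.0, 0.7, 0.8 → max 7.3
C regrets: 8.4, 1.9, 3.5, 0.0 → max 8.4
D regrets: 2.0, 6.2, 2.9, 4.2 → max 6.2
E regrets: 0.0, 1.0, 1.2, 5.6 → max 5.6
Smallest max regret = 5.6 → E.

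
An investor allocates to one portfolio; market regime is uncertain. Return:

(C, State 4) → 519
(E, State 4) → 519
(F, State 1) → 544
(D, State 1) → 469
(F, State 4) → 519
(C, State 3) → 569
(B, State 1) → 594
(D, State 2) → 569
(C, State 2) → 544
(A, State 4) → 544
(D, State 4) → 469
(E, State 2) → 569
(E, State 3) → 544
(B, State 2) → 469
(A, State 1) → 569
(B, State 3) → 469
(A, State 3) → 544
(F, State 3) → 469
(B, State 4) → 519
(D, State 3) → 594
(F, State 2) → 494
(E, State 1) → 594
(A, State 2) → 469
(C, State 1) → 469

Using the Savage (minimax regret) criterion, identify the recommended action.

Column bests: State 1=594, State 2=569, State 3=594, State 4=544.
A regrets: 25, 100, 50, 0 → max 100
B regrets: 0, 100, 125, 25 → max 125
C regrets: 125, 25, 25, 25 → max 125
D regrets: 125, 0, 0, 75 → max 125
E regrets: 0, 0, 50, 25 → max 50
F regrets: 50, 75, 125, 25 → max 125
Smallest max regret = 50 → E.

E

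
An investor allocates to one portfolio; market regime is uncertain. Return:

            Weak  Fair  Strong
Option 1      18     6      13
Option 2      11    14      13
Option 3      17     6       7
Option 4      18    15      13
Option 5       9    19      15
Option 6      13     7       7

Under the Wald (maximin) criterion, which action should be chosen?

Row minima: Option 1=6, Option 2=11, Option 3=6, Option 4=13, Option 5=9, Option 6=7
Best worst-case = 13 → Option 4.

Option 4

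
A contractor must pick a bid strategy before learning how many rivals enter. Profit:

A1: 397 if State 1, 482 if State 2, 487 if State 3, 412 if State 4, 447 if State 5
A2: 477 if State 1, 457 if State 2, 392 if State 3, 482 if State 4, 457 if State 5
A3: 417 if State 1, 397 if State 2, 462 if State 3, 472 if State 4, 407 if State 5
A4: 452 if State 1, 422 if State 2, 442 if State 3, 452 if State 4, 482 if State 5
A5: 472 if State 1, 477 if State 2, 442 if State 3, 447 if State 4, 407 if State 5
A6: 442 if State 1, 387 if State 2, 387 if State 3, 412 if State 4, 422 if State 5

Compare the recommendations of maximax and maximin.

maximax → A1; maximin → A4 (disagree)

Row maxima: A1=487, A2=482, A3=472, A4=482, A5=477, A6=442
Best best-case = 487 → A1.
Row minima: A1=397, A2=392, A3=397, A4=422, A5=407, A6=387
Best worst-case = 422 → A4.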